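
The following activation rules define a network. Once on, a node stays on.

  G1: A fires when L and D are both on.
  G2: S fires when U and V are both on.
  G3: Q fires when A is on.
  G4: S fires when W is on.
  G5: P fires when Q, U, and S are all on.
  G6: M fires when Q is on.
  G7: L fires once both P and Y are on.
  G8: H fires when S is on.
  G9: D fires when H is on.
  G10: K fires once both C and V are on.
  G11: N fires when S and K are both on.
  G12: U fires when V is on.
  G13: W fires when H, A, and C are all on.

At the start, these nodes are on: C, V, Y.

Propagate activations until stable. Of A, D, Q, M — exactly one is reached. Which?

G12: V on → U on.
U and V are on, so S fires (G2).
G8: S on → H on.
H is on, so D fires (G9).
A would need L and D (G1), but L never turns on. Q would need A (G3), but A never turns on. M would need Q (G6), but Q never turns on.

D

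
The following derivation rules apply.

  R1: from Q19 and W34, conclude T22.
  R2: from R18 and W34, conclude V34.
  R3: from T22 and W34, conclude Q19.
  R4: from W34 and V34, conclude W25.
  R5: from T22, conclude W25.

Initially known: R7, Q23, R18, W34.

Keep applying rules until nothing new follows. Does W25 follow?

Yes

R18 and W34 hold, so V34 follows (R2).
W34 and V34 hold, so W25 follows (R4).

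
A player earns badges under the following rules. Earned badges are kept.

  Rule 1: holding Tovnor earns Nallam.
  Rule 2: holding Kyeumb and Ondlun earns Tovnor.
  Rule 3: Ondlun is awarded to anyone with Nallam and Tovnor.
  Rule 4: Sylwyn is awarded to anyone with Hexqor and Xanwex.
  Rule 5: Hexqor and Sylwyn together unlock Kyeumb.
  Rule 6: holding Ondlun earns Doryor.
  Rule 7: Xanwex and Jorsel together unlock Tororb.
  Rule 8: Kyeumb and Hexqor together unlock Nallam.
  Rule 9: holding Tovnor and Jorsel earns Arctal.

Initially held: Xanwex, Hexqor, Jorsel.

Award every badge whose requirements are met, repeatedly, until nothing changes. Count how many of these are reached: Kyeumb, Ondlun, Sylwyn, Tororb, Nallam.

4

With Hexqor and Xanwex, Sylwyn is earned (Rule 4).
With Xanwex and Jorsel, Tororb is earned (Rule 7).
With Hexqor and Sylwyn, Kyeumb is earned (Rule 5).
With Kyeumb and Hexqor, Nallam is earned (Rule 8).
Kyeumb: reached.
Ondlun would need Nallam and Tovnor (Rule 3), but Tovnor is never earned.
Sylwyn: reached.
Tororb: reached.
Nallam: reached.
Reached: Kyeumb, Sylwyn, Tororb, and Nallam — 4 of the 5.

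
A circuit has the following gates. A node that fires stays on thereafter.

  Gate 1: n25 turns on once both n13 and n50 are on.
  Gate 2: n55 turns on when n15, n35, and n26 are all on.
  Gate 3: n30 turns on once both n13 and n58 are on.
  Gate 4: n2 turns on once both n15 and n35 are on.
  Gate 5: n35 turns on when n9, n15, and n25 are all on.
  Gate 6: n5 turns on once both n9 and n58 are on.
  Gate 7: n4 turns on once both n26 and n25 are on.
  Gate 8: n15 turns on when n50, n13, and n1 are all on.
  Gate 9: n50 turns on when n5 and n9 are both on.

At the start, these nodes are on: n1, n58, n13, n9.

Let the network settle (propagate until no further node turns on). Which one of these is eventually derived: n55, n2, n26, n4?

n2

n9 and n58 are on, so n5 turns on (Gate 6).
Gate 9: n5 and n9 on → n50 on.
n50, n13, and n1 are on, so n15 turns on (Gate 8).
Gate 1: n13 and n50 on → n25 on.
n9, n15, and n25 are on, so n35 turns on (Gate 5).
Gate 4: n15 and n35 on → n2 on.
n55 would need n15, n35, and n26 (Gate 2), but n26 never turns on. n4 would need n26 and n25 (Gate 7), but n26 never turns on. No rule produces n26, and it is not given.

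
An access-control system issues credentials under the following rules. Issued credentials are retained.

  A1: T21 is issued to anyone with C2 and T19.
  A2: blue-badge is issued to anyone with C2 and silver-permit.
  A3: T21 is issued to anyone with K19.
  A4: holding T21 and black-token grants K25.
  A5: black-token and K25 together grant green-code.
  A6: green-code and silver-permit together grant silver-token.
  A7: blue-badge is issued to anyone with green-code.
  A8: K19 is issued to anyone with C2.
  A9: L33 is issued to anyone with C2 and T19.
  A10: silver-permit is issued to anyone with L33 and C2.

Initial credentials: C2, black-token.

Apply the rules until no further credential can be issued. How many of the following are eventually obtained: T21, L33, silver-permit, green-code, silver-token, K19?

Holding C2 grants K19 (A8).
Holding K19 grants T21 (A3).
Holding T21 and black-token grants K25 (A4).
Holding black-token and K25 grants green-code (A5).
T21: reached.
L33 would need C2 and T19 (A9), but T19 is never granted.
silver-permit would need L33 and C2 (A10), but L33 is never granted.
green-code: reached.
silver-token would need green-code and silver-permit (A6), but silver-permit is never granted.
K19: reached.
Reached: T21, green-code, and K19 — 3 of the 6.

3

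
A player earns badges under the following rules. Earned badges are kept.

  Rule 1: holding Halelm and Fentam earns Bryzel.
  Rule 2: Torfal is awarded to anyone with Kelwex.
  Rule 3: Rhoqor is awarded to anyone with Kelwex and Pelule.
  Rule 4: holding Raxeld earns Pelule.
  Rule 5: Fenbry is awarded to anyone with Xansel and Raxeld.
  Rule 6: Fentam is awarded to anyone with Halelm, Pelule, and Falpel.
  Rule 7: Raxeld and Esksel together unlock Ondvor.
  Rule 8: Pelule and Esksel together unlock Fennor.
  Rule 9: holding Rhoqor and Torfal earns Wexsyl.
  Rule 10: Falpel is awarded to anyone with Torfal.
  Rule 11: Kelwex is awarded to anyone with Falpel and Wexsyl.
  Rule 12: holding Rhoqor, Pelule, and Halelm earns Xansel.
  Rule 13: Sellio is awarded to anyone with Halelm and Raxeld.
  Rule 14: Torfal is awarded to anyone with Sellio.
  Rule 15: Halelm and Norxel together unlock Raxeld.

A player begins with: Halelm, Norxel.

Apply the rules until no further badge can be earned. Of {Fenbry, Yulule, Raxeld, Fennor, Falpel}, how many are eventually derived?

With Halelm and Norxel, Raxeld is earned (Rule 15).
With Halelm and Raxeld, Sellio is earned (Rule 13).
With Sellio, Torfal is earned (Rule 14).
With Torfal, Falpel is earned (Rule 10).
Fenbry would need Xansel and Raxeld (Rule 5), but Xansel is never earned.
No rule produces Yulule, and it is not given.
Raxeld: reached.
Fennor would need Pelule and Esksel (Rule 8), but Esksel is never earned.
Falpel: reached.
Reached: Raxeld and Falpel — 2 of the 5.

2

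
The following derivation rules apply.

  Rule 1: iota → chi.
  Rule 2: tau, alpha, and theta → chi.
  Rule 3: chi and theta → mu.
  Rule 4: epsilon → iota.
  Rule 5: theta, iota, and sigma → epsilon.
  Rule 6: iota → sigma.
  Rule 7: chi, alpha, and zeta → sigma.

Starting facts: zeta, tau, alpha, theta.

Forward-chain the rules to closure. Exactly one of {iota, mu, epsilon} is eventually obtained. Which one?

tau, alpha, and theta hold, so chi follows (Rule 2).
chi and theta hold, so mu follows (Rule 3).
epsilon would need theta, iota, and sigma (Rule 5), but iota is never established. iota would need epsilon (Rule 4), but epsilon is never established.

mu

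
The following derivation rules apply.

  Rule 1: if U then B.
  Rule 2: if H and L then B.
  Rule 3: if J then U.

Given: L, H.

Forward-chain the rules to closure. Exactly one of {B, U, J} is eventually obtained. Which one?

From H and L, Rule 2 gives B.
U would need J (Rule 3), but J is never established. No rule produces J, and it is not given.

B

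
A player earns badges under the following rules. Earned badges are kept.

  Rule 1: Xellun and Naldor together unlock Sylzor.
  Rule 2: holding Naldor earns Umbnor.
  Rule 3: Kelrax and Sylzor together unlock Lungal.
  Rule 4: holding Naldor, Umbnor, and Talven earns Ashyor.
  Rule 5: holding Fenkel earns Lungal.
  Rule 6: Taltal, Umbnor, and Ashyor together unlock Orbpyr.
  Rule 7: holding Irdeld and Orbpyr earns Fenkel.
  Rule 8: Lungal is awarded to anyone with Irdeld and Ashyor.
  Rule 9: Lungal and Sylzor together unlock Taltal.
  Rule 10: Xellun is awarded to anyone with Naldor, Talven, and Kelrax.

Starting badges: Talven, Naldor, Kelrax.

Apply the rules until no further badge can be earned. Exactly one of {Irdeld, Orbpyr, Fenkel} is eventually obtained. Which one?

With Naldor, Umbnor is earned (Rule 2).
With Naldor, Talven, and Kelrax, Xellun is earned (Rule 10).
With Naldor, Umbnor, and Talven, Ashyor is earned (Rule 4).
With Xellun and Naldor, Sylzor is earned (Rule 1).
With Kelrax and Sylzor, Lungal is earned (Rule 3).
With Lungal and Sylzor, Taltal is earned (Rule 9).
With Taltal, Umbnor, and Ashyor, Orbpyr is earned (Rule 6).
Fenkel would need Irdeld and Orbpyr (Rule 7), but Irdeld is never earned. No rule produces Irdeld, and it is not given.

Orbpyr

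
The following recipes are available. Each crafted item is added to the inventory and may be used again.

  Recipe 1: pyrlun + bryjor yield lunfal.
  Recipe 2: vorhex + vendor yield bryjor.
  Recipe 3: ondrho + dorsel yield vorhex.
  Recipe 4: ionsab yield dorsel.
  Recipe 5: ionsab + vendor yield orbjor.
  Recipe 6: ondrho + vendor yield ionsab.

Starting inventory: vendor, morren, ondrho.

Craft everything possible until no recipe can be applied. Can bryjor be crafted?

Using Recipe 6, ondrho and vendor make ionsab.
Using Recipe 4, ionsab makes dorsel.
Using Recipe 3, ondrho and dorsel make vorhex.
Using Recipe 2, vorhex and vendor make bryjor.

Yes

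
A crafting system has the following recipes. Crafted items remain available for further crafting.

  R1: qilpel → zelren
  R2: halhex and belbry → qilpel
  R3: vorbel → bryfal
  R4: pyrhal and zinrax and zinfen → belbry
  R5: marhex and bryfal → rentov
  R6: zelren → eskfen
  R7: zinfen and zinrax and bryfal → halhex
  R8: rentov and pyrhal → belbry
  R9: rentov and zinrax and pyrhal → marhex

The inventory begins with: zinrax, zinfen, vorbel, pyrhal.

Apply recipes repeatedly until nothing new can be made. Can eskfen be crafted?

vorbel → bryfal (R3).
Using R4, pyrhal, zinrax, and zinfen make belbry.
Using R7, zinfen, zinrax, and bryfal make halhex.
Using R2, halhex and belbry make qilpel.
qilpel → zelren (R1).
Using R6, zelren makes eskfen.

Yes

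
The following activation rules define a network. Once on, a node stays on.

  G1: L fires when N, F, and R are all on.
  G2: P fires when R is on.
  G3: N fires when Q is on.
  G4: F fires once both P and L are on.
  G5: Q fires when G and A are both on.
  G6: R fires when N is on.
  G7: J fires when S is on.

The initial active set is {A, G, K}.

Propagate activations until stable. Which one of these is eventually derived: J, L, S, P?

P

G5: G and A on → Q on.
G3: Q on → N on.
N is on, so R fires (G6).
G2: R on → P on.
No rule produces S, and it is not given. J would need S (G7), but S never turns on. L would need N, F, and R (G1), but F never turns on.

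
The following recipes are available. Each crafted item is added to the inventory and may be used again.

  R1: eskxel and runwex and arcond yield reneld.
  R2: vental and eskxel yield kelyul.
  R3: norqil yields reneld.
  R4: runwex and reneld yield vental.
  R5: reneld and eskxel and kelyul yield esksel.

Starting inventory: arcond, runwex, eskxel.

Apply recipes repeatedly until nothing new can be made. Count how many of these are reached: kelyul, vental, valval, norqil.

Using R1, eskxel, runwex, and arcond make reneld.
Using R4, runwex and reneld make vental.
Using R2, vental and eskxel make kelyul.
kelyul: reached.
vental: reached.
No rule produces valval, and it is not given.
No rule produces norqil, and it is not given.
Reached: kelyul and vental — 2 of the 4.

2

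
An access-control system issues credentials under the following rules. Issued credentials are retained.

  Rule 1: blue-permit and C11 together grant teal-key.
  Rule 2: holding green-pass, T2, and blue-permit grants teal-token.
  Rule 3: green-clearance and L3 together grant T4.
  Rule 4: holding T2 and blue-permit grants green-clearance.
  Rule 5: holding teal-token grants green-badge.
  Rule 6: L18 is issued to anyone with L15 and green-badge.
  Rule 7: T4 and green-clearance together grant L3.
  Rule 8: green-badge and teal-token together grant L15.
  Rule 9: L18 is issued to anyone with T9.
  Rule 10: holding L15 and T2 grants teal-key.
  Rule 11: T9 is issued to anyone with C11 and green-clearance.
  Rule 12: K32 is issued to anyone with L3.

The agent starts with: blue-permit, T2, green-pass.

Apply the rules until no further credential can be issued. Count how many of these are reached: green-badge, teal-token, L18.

Holding green-pass, T2, and blue-permit grants teal-token (Rule 2).
Holding teal-token grants green-badge (Rule 5).
Holding green-badge and teal-token grants L15 (Rule 8).
Holding L15 and green-badge grants L18 (Rule 6).
green-badge: reached.
teal-token: reached.
L18: reached.
All 3 are reached.

3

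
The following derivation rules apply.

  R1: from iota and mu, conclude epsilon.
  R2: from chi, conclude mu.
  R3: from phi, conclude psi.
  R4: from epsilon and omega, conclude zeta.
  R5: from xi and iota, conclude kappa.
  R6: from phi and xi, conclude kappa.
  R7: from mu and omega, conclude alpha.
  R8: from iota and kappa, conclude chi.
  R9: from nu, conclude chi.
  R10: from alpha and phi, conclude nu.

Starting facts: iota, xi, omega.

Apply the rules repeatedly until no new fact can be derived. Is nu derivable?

No

nu would need alpha and phi (R10), but phi is never established.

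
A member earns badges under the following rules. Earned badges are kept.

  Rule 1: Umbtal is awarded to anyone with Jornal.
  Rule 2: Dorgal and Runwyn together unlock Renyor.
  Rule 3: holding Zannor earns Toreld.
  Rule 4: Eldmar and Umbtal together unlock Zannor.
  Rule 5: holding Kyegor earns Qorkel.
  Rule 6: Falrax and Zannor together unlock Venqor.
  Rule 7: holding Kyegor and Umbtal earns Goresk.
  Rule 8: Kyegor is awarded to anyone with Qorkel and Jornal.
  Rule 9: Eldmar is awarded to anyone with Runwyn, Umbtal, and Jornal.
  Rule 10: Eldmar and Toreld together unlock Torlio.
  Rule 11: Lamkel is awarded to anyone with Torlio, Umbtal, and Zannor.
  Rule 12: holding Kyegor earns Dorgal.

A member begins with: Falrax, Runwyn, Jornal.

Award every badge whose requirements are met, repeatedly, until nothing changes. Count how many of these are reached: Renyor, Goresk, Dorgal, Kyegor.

Renyor would need Dorgal and Runwyn (Rule 2), but Dorgal is never earned.
Goresk would need Kyegor and Umbtal (Rule 7), but Kyegor is never earned.
Dorgal would need Kyegor (Rule 12), but Kyegor is never earned.
Kyegor would need Qorkel and Jornal (Rule 8), but Qorkel is never earned.
None of the 4 are reached.

0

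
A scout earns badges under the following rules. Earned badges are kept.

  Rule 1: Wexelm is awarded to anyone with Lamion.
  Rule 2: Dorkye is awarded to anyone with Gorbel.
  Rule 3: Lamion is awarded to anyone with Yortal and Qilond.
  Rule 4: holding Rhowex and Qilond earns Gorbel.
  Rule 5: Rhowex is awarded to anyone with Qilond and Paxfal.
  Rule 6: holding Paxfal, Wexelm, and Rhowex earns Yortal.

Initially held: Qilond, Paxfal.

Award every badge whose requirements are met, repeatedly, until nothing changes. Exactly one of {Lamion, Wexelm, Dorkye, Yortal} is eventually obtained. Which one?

Dorkye

With Qilond and Paxfal, Rhowex is earned (Rule 5).
With Rhowex and Qilond, Gorbel is earned (Rule 4).
With Gorbel, Dorkye is earned (Rule 2).
Wexelm would need Lamion (Rule 1), but Lamion is never earned. Yortal would need Paxfal, Wexelm, and Rhowex (Rule 6), but Wexelm is never earned. Lamion would need Yortal and Qilond (Rule 3), but Yortal is never earned.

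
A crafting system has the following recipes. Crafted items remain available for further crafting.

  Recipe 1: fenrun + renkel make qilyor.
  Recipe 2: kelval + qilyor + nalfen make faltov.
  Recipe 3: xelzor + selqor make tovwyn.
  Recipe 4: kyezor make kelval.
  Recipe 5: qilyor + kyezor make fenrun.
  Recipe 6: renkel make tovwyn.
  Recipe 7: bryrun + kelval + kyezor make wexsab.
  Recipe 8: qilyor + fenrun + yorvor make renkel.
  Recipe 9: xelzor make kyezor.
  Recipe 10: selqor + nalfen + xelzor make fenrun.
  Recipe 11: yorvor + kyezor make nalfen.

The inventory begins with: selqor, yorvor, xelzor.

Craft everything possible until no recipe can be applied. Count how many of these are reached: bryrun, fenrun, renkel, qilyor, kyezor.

2

xelzor → kyezor (Recipe 9).
yorvor + kyezor → nalfen (Recipe 11).
selqor + nalfen + xelzor → fenrun (Recipe 10).
No rule produces bryrun, and it is not given.
fenrun: reached.
renkel would need qilyor, fenrun, and yorvor (Recipe 8), but qilyor is never obtained.
qilyor would need fenrun and renkel (Recipe 1), but renkel is never obtained.
kyezor: reached.
Reached: fenrun and kyezor — 2 of the 5.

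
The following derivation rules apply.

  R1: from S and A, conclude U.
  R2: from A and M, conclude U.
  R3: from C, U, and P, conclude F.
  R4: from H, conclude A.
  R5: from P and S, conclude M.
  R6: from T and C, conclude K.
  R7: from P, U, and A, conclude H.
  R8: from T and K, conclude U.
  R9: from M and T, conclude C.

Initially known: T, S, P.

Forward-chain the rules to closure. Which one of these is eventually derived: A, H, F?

From P and S, R5 gives M.
From M and T, R9 gives C.
From T and C, R6 gives K.
T and K hold, so U follows (R8).
From C, U, and P, R3 gives F.
A would need H (R4), but H is never established. H would need P, U, and A (R7), but A is never established.

F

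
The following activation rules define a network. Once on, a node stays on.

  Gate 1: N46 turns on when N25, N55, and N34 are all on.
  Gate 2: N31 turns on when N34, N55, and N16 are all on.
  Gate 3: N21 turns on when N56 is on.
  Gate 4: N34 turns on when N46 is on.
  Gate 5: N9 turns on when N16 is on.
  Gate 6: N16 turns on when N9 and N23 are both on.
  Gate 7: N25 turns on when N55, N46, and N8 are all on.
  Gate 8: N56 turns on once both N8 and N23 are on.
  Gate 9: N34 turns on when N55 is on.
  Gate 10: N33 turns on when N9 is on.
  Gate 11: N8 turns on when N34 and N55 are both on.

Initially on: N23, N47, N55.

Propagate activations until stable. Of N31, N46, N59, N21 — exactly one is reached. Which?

Gate 9: N55 on → N34 on.
N34 and N55 are on, so N8 turns on (Gate 11).
Gate 8: N8 and N23 on → N56 on.
Gate 3: N56 on → N21 on.
N46 would need N25, N55, and N34 (Gate 1), but N25 never turns on. No rule produces N59, and it is not given. N31 would need N34, N55, and N16 (Gate 2), but N16 never turns on.

N21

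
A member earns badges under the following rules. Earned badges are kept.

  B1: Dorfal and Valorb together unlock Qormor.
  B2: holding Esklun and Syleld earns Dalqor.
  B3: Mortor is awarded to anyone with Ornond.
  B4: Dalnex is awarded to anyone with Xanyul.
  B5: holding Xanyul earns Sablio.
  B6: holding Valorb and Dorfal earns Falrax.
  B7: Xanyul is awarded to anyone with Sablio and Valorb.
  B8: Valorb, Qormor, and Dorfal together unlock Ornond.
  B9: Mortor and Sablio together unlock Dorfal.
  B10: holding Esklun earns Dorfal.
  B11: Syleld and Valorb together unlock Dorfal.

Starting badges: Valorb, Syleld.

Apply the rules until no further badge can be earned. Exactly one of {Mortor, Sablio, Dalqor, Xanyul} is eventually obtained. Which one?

With Syleld and Valorb, Dorfal is earned (B11).
With Dorfal and Valorb, Qormor is earned (B1).
With Valorb, Qormor, and Dorfal, Ornond is earned (B8).
With Ornond, Mortor is earned (B3).
Sablio would need Xanyul (B5), but Xanyul is never earned. Dalqor would need Esklun and Syleld (B2), but Esklun is never earned. Xanyul would need Sablio and Valorb (B7), but Sablio is never earned.

Mortor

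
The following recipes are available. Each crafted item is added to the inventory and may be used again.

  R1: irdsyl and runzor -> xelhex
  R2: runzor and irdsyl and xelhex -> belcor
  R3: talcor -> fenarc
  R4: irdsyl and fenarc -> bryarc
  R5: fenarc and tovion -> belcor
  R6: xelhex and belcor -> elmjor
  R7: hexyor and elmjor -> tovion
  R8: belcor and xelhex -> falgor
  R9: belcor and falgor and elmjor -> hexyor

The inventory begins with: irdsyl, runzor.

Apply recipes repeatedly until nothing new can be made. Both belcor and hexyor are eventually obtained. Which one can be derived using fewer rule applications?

belcor: Using R1, irdsyl and runzor make xelhex. runzor and irdsyl and xelhex -> belcor (R2). [2 rule applications]
hexyor: Using R1, irdsyl and runzor make xelhex. runzor and irdsyl and xelhex -> belcor (R2). Using R6, xelhex and belcor make elmjor. Using R8, belcor and xelhex make falgor. Using R9, belcor, falgor, and elmjor make hexyor. [5 rule applications]
belcor needs fewer.

belcor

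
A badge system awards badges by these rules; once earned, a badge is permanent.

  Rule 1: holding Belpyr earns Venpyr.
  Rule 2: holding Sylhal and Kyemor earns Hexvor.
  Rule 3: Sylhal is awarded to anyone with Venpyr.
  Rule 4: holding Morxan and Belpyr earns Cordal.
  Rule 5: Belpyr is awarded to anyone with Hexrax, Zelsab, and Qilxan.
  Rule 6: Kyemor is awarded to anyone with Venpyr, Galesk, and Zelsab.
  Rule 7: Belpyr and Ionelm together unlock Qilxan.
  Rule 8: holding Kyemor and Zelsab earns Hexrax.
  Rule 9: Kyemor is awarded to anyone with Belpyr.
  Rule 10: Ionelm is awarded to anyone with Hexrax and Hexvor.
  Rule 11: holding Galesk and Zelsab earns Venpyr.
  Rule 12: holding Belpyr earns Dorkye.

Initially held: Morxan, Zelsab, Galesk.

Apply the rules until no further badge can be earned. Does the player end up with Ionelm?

With Galesk and Zelsab, Venpyr is earned (Rule 11).
With Venpyr, Galesk, and Zelsab, Kyemor is earned (Rule 6).
With Venpyr, Sylhal is earned (Rule 3).
With Sylhal and Kyemor, Hexvor is earned (Rule 2).
With Kyemor and Zelsab, Hexrax is earned (Rule 8).
With Hexrax and Hexvor, Ionelm is earned (Rule 10).

Yes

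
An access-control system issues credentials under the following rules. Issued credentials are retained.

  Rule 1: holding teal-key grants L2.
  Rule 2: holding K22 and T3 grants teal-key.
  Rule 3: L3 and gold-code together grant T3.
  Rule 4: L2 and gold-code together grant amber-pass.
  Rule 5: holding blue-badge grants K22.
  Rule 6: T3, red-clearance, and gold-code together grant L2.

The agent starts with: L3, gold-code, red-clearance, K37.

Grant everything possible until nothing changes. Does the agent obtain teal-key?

No

teal-key would need K22 and T3 (Rule 2), but K22 is never granted.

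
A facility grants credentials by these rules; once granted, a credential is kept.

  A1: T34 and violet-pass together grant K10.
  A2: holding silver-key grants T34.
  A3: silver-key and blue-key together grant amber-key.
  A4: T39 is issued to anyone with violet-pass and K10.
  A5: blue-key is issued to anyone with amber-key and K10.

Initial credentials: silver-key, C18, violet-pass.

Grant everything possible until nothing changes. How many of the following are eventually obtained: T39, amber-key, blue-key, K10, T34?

3

Holding silver-key grants T34 (A2).
Holding T34 and violet-pass grants K10 (A1).
Holding violet-pass and K10 grants T39 (A4).
T39: reached.
amber-key would need silver-key and blue-key (A3), but blue-key is never granted.
blue-key would need amber-key and K10 (A5), but amber-key is never granted.
K10: reached.
T34: reached.
Reached: T39, K10, and T34 — 3 of the 5.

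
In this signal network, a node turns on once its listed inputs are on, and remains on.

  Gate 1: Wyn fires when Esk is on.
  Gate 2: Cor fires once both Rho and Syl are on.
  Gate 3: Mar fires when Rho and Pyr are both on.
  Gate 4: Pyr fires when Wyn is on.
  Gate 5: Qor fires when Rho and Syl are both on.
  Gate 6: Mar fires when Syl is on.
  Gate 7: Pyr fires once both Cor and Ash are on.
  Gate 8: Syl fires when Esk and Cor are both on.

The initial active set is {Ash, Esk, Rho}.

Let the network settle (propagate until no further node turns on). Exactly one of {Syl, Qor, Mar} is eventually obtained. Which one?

Gate 1: Esk on → Wyn on.
Wyn is on, so Pyr fires (Gate 4).
Gate 3: Rho and Pyr on → Mar on.
Syl would need Esk and Cor (Gate 8), but Cor never turns on. Qor would need Rho and Syl (Gate 5), but Syl never turns on.

Mar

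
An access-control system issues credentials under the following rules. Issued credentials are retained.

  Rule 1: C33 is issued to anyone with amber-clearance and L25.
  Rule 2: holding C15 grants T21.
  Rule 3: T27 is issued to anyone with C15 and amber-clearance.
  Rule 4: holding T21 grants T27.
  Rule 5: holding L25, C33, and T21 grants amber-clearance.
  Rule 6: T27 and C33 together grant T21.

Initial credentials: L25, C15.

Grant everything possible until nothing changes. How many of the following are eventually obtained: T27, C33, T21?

2

Holding C15 grants T21 (Rule 2).
Holding T21 grants T27 (Rule 4).
T27: reached.
C33 would need amber-clearance and L25 (Rule 1), but amber-clearance is never granted.
T21: reached.
Reached: T27 and T21 — 2 of the 3.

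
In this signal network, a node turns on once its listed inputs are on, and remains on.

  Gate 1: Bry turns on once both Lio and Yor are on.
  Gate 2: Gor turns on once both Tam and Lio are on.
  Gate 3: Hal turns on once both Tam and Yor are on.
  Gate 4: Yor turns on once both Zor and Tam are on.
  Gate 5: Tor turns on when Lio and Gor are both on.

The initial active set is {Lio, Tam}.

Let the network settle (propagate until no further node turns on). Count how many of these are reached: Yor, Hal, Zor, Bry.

0

Yor would need Zor and Tam (Gate 4), but Zor never turns on.
Hal would need Tam and Yor (Gate 3), but Yor never turns on.
No rule produces Zor, and it is not given.
Bry would need Lio and Yor (Gate 1), but Yor never turns on.
None of the 4 are reached.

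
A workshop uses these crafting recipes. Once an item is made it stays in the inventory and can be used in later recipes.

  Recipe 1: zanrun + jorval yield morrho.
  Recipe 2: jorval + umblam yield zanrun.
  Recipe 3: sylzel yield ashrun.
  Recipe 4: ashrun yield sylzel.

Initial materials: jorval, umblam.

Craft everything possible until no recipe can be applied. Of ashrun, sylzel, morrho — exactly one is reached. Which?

Using Recipe 2, jorval and umblam make zanrun.
zanrun + jorval → morrho (Recipe 1).
sylzel would need ashrun (Recipe 4), but ashrun is never obtained. ashrun would need sylzel (Recipe 3), but sylzel is never obtained.

morrho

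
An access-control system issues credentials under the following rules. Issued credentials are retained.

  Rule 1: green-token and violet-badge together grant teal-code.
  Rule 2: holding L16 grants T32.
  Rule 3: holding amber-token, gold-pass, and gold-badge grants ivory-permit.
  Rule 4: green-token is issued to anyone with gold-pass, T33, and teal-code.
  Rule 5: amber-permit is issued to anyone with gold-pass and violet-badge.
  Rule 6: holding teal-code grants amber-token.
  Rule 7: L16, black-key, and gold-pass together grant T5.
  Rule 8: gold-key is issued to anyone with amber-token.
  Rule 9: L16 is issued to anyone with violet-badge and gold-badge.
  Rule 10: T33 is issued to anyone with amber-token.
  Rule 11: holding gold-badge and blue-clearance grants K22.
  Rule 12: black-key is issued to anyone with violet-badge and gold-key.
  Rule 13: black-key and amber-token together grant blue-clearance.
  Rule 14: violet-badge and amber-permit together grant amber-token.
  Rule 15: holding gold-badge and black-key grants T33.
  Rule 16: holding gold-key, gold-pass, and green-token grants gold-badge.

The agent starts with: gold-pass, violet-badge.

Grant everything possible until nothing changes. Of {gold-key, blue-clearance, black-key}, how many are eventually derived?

3

Holding gold-pass and violet-badge grants amber-permit (Rule 5).
Holding violet-badge and amber-permit grants amber-token (Rule 14).
Holding amber-token grants gold-key (Rule 8).
Holding violet-badge and gold-key grants black-key (Rule 12).
Holding black-key and amber-token grants blue-clearance (Rule 13).
gold-key: reached.
blue-clearance: reached.
black-key: reached.
All 3 are reached.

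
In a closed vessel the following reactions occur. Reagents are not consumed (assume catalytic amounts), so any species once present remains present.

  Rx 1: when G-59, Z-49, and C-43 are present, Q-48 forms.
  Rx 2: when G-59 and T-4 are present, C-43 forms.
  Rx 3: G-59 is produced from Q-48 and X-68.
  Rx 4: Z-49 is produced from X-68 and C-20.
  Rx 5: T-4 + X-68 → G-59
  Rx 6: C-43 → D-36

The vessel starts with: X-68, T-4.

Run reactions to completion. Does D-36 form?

T-4 and X-68 present → G-59 forms (Rx 5).
G-59 and T-4 present → C-43 forms (Rx 2).
C-43 present → D-36 forms (Rx 6).

Yes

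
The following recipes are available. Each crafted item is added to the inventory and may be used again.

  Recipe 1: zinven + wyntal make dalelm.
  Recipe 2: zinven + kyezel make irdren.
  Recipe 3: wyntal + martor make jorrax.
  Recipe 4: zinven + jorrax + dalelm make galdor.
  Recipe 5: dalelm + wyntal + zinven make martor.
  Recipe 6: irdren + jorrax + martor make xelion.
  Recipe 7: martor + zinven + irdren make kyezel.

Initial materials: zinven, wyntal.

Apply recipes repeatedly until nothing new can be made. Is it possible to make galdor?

Yes

zinven + wyntal → dalelm (Recipe 1).
dalelm + wyntal + zinven → martor (Recipe 5).
wyntal + martor → jorrax (Recipe 3).
zinven + jorrax + dalelm → galdor (Recipe 4).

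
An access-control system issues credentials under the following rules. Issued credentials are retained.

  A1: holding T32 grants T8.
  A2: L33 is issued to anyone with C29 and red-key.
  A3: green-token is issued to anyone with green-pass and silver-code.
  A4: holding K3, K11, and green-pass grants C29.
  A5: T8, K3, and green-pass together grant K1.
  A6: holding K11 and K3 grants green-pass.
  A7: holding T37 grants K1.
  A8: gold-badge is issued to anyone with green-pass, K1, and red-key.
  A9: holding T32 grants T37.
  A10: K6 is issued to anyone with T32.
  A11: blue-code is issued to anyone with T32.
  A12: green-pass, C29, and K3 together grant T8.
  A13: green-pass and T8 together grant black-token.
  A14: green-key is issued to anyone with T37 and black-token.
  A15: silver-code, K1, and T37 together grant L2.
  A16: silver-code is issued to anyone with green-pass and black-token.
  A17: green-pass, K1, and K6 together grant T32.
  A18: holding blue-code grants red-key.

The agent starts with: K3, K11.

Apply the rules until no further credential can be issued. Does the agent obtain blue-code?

blue-code would need T32 (A11), but T32 is never granted.

No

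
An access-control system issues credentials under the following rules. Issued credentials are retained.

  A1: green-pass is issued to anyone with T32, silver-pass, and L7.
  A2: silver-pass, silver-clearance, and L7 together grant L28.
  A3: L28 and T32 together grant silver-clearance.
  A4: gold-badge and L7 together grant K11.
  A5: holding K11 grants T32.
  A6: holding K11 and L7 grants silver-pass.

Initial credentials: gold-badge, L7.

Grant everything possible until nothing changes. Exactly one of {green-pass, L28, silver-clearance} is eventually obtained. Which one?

Holding gold-badge and L7 grants K11 (A4).
Holding K11 and L7 grants silver-pass (A6).
Holding K11 grants T32 (A5).
Holding T32, silver-pass, and L7 grants green-pass (A1).
L28 would need silver-pass, silver-clearance, and L7 (A2), but silver-clearance is never granted. silver-clearance would need L28 and T32 (A3), but L28 is never granted.

green-pass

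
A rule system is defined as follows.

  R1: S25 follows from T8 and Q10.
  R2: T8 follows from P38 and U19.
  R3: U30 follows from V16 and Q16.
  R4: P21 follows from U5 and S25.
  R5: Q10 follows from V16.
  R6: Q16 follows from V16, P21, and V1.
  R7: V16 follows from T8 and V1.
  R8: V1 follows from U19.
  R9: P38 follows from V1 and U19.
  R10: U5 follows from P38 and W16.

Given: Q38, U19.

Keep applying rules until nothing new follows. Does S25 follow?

Yes

U19 holds, so V1 follows (R8).
V1 and U19 hold, so P38 follows (R9).
P38 and U19 hold, so T8 follows (R2).
T8 and V1 hold, so V16 follows (R7).
V16 holds, so Q10 follows (R5).
From T8 and Q10, R1 gives S25.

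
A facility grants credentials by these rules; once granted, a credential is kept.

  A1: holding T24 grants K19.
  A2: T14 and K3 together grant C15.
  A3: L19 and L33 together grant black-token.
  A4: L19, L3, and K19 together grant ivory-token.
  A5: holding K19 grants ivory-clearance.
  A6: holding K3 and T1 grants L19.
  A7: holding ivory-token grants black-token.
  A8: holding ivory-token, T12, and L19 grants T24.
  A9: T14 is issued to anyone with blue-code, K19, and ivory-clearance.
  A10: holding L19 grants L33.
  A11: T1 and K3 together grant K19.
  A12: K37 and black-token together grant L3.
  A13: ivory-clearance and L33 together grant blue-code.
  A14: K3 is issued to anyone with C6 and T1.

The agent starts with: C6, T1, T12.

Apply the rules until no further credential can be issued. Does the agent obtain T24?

T24 would need ivory-token, T12, and L19 (A8), but ivory-token is never granted.

No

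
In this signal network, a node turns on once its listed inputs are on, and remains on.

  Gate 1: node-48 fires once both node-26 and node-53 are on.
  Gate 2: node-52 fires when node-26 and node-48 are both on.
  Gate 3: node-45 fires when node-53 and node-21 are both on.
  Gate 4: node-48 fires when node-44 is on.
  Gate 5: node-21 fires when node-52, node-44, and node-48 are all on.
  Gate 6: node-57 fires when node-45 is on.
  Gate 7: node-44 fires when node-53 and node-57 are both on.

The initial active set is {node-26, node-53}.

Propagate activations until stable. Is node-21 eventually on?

node-21 would need node-52, node-44, and node-48 (Gate 5), but node-44 never turns on.

No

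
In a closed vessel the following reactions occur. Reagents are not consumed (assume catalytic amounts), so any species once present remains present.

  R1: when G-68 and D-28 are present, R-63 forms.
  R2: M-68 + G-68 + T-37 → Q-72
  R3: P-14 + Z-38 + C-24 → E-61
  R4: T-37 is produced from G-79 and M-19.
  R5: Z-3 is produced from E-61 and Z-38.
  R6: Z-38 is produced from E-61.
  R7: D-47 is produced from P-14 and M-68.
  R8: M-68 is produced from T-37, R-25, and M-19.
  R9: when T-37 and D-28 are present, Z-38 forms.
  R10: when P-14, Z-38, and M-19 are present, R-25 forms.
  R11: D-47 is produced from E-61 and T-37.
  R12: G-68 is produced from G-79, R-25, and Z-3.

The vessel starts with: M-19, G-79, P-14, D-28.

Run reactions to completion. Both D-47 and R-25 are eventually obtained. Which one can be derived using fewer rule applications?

R-25: G-79 and M-19 present → T-37 forms (R4). T-37 and D-28 present → Z-38 forms (R9). P-14, Z-38, and M-19 present → R-25 forms (R10). [3 rule applications]
D-47: G-79 and M-19 present → T-37 forms (R4). T-37 and D-28 present → Z-38 forms (R9). P-14, Z-38, and M-19 present → R-25 forms (R10). T-37, R-25, and M-19 present → M-68 forms (R8). P-14 and M-68 present → D-47 forms (R7). [5 rule applications]
R-25 needs fewer.

R-25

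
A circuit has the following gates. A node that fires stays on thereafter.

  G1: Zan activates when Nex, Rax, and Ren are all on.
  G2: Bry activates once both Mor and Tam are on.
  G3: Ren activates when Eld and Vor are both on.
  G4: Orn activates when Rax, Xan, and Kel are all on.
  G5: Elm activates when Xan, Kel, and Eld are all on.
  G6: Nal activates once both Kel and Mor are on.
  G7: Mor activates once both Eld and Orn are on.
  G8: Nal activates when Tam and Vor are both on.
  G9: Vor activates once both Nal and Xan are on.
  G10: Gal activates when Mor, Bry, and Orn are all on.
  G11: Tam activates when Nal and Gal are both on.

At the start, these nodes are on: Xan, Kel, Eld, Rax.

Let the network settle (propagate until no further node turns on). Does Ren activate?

Yes

Rax, Xan, and Kel are on, so Orn activates (G4).
Eld and Orn are on, so Mor activates (G7).
Kel and Mor are on, so Nal activates (G6).
G9: Nal and Xan on → Vor on.
G3: Eld and Vor on → Ren on.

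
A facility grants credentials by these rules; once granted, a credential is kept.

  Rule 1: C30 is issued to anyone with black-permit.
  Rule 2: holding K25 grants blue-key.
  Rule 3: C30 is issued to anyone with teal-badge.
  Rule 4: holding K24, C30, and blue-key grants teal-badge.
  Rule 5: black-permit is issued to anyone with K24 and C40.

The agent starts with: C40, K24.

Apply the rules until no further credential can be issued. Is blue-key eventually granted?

blue-key would need K25 (Rule 2), but K25 is never granted.

No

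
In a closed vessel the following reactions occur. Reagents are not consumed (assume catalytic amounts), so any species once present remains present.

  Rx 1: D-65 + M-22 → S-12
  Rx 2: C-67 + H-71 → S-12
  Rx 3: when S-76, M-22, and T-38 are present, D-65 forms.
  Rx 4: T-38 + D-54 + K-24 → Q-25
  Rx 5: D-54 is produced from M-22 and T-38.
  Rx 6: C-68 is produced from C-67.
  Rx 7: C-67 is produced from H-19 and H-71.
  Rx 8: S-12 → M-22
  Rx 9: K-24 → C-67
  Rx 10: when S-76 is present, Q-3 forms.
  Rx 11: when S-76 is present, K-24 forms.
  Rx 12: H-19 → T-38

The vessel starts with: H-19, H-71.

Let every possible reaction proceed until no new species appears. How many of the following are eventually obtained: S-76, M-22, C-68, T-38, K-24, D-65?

H-19 and H-71 present → C-67 forms (Rx 7).
H-19 present → T-38 forms (Rx 12).
C-67 present → C-68 forms (Rx 6).
C-67 and H-71 present → S-12 forms (Rx 2).
S-12 present → M-22 forms (Rx 8).
No rule produces S-76, and it is not given.
M-22: reached.
C-68: reached.
T-38: reached.
K-24 would need S-76 (Rx 11), but S-76 never forms.
D-65 would need S-76, M-22, and T-38 (Rx 3), but S-76 never forms.
Reached: M-22, C-68, and T-38 — 3 of the 6.

3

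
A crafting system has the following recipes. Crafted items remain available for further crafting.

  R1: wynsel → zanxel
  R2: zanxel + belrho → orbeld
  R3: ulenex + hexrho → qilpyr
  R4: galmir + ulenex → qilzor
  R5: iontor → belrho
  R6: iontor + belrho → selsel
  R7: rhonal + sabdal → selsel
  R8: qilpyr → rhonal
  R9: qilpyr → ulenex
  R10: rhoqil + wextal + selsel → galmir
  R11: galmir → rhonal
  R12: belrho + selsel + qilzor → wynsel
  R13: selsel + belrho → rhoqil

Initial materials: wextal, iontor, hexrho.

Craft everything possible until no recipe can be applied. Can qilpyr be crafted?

qilpyr would need ulenex and hexrho (R3), but ulenex is never obtained.

No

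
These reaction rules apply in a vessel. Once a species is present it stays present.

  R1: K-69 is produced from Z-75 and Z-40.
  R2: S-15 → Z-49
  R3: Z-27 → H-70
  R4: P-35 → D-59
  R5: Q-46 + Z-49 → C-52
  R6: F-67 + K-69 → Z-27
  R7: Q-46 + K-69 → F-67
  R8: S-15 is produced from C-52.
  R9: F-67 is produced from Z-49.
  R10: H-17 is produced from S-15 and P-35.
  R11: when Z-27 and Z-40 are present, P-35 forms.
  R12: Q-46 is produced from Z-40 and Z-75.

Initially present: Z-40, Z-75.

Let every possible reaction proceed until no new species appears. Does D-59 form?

Z-40 and Z-75 present → Q-46 forms (R12).
Z-75 and Z-40 present → K-69 forms (R1).
Q-46 and K-69 present → F-67 forms (R7).
F-67 and K-69 present → Z-27 forms (R6).
Z-27 and Z-40 present → P-35 forms (R11).
P-35 present → D-59 forms (R4).

Yes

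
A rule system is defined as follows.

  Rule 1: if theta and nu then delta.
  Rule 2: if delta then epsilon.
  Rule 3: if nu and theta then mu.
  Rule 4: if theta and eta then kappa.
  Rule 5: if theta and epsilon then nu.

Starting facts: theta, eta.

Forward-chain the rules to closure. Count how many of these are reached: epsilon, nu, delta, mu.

0

epsilon would need delta (Rule 2), but delta is never established.
nu would need theta and epsilon (Rule 5), but epsilon is never established.
delta would need theta and nu (Rule 1), but nu is never established.
mu would need nu and theta (Rule 3), but nu is never established.
None of the 4 are reached.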